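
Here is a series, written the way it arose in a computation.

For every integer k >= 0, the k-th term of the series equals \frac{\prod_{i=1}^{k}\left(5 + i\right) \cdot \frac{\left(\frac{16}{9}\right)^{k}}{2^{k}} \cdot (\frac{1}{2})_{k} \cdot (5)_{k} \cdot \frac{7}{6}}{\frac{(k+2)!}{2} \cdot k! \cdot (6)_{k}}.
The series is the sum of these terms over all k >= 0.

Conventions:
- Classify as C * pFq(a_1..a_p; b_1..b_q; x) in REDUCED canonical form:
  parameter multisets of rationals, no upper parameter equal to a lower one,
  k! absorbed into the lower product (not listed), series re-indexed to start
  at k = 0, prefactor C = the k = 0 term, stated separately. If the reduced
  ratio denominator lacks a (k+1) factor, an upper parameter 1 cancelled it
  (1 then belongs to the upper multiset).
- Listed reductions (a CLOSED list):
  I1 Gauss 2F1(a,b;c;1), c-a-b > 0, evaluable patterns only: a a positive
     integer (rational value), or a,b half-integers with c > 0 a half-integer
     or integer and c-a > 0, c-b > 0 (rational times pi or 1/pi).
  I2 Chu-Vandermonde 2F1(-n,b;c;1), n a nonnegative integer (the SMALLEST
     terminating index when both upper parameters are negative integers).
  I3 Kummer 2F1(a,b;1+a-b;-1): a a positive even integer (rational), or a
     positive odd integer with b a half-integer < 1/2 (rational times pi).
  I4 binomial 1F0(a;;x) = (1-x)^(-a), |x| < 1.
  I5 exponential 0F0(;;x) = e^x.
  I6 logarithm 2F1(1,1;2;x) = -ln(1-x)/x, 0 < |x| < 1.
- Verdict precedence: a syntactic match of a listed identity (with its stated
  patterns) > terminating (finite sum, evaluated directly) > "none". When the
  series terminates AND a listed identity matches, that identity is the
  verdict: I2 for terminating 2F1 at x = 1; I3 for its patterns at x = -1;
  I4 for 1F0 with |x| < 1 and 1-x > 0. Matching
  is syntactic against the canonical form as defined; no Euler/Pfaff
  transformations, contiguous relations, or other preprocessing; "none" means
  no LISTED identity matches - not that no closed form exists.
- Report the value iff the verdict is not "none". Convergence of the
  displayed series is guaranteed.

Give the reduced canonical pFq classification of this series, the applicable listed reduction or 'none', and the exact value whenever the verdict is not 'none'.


The tell: with t_0 = \frac{7}{6}, the running product (prefactor 7/6) telescopes to a rising factorial.
Adjacent-term ratio: r(k) = \frac{8}{9} * (k+\frac{1}{2}) (k+5) / [(k+3) (k+1)] - rational in k. x = \frac{8}{9}; t_0 = \frac{7}{6}; negate the roots.

This is \frac{7}{6} * 2F1(\frac{1}{2}, 5; 3; \frac{8}{9}) in reduced canonical form. Verdict: none. Every listed pattern misses the 2F1 form at \frac{8}{9}, upper {\frac{1}{2}, 5}.


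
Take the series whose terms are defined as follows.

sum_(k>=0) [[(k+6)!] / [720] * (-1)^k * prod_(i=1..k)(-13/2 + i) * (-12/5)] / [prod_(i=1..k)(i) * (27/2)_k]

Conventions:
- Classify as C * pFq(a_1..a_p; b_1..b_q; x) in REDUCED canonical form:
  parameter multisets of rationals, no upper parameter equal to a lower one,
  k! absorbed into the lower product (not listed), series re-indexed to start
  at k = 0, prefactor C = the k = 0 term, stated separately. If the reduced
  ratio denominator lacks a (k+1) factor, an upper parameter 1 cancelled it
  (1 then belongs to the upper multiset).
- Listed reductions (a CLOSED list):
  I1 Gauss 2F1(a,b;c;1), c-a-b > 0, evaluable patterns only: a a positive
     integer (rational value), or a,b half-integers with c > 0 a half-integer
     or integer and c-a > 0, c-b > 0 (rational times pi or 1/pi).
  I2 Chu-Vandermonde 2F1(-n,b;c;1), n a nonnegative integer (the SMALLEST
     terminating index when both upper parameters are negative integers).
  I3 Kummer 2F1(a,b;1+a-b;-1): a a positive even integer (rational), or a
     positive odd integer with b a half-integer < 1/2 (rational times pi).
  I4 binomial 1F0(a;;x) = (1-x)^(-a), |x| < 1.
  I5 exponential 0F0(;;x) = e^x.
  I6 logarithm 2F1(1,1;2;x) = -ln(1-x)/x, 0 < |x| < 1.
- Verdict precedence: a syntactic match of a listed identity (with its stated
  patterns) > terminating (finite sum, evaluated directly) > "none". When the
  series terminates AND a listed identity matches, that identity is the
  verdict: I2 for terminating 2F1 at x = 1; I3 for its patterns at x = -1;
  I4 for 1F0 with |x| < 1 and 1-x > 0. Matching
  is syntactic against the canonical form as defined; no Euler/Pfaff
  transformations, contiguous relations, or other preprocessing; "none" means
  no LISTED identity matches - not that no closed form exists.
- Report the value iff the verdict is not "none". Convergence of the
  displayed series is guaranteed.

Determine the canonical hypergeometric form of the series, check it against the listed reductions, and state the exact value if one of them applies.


The tell: from the first term -12/5: the running product (prefactor -12/5) telescopes to a rising factorial.
Adjacent-term ratio: r(k) = (-1) * (k-11/2) (k+7) / [(k+27/2) (k+1)] - rational in k, leading ratio (-1); with t_0 = -12/5, classification follows.

Prefactor -12/5, argument -1: 2F1 with upper {-11/2, 7} over lower {27/2}. Verdict (x = -1): Kummer (I3) applies (x = -1; c = 27/2 equals 1+a-b for upper {-11/2, 7}: listed pattern). Hence: (-557732175/67108864) * pi.


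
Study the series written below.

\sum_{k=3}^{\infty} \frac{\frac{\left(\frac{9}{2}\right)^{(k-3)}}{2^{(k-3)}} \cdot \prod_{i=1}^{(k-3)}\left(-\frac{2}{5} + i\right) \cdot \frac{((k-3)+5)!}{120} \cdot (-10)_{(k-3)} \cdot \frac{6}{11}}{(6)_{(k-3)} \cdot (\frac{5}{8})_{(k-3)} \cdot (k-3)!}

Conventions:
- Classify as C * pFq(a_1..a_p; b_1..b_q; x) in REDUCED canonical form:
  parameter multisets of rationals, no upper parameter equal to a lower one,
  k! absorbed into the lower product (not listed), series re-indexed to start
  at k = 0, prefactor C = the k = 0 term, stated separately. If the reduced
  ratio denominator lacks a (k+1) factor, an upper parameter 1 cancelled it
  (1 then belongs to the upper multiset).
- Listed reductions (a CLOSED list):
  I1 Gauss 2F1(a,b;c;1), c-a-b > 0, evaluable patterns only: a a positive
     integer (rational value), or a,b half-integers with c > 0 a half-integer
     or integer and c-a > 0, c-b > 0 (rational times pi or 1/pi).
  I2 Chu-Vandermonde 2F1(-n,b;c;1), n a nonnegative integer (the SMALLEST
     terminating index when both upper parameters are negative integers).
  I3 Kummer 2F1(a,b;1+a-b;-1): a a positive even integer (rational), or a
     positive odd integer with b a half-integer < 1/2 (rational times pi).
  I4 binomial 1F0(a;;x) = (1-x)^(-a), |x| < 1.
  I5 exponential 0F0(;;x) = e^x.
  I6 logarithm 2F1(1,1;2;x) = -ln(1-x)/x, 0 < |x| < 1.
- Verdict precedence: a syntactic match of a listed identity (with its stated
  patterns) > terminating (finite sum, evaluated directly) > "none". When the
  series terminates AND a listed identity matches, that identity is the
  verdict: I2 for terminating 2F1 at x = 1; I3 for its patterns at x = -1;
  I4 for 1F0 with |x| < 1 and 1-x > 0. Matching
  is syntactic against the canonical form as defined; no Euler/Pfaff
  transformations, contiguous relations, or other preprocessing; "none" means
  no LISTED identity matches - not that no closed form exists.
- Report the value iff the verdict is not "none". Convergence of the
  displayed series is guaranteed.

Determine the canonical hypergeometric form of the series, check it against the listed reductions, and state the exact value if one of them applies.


Prefactor \frac{6}{11}, argument \frac{9}{4}: 2F1 with upper {-10, \frac{3}{5}} over lower {\frac{5}{8}}. Verdict: terminating - no listed pattern fits, but -10 in the upper list cuts the series at k = 10; direct evaluation. Exact value: \frac{3859024449992091306}{847772951416015625}.

The tell: with t_0 = \frac{6}{11}, the two k-th powers (prefactor 6/11) combine into one argument.
Adjacent-term ratio: r(k) = \frac{9}{4} * (k-10) (k+\frac{3}{5}) / [(k+\frac{5}{8}) (k+1)] - rational; roots negated = parameters, x = \frac{9}{4}, C = \frac{6}{11}.


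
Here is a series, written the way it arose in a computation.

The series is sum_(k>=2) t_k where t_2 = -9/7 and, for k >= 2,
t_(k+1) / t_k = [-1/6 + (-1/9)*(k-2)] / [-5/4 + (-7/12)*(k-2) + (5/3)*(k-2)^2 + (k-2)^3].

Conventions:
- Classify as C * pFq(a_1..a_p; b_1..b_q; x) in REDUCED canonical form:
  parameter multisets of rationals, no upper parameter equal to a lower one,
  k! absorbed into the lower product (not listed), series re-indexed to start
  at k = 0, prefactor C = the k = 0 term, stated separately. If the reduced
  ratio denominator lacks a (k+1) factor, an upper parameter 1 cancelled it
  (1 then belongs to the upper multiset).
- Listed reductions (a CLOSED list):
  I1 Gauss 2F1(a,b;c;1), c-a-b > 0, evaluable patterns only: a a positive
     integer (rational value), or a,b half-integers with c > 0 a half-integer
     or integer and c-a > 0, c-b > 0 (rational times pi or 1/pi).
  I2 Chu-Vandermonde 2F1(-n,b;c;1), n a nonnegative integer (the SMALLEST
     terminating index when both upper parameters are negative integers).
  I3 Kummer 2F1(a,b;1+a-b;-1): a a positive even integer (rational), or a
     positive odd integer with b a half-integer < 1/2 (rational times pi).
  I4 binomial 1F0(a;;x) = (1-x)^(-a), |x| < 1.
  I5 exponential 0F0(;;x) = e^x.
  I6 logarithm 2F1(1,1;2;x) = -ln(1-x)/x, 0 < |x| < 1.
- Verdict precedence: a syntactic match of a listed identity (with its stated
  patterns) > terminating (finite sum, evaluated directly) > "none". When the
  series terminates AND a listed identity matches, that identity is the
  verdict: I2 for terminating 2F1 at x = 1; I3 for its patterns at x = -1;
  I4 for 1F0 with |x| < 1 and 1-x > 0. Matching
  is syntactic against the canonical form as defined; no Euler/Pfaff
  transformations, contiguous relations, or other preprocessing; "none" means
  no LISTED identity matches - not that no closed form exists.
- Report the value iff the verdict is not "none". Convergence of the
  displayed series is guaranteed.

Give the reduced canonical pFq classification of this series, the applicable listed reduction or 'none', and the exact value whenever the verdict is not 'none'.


At argument -1/9: a 0F1 with upper {-}, lower {-5/6}, scaled by C = -9/7. Verdict: none - at argument -1/9 the multisets {-} ; {-5/6} match no listed identity.

The tell: x = (-1/9) and factor the ratio over Q (C = -9/7): negated roots = parameters.
Adjacent-term ratio: r(k) = (-1/9) * 1 / [(k-5/6) (k+1)] ; factor over Q: parameters, x = (-1/9), and C = -9/7.


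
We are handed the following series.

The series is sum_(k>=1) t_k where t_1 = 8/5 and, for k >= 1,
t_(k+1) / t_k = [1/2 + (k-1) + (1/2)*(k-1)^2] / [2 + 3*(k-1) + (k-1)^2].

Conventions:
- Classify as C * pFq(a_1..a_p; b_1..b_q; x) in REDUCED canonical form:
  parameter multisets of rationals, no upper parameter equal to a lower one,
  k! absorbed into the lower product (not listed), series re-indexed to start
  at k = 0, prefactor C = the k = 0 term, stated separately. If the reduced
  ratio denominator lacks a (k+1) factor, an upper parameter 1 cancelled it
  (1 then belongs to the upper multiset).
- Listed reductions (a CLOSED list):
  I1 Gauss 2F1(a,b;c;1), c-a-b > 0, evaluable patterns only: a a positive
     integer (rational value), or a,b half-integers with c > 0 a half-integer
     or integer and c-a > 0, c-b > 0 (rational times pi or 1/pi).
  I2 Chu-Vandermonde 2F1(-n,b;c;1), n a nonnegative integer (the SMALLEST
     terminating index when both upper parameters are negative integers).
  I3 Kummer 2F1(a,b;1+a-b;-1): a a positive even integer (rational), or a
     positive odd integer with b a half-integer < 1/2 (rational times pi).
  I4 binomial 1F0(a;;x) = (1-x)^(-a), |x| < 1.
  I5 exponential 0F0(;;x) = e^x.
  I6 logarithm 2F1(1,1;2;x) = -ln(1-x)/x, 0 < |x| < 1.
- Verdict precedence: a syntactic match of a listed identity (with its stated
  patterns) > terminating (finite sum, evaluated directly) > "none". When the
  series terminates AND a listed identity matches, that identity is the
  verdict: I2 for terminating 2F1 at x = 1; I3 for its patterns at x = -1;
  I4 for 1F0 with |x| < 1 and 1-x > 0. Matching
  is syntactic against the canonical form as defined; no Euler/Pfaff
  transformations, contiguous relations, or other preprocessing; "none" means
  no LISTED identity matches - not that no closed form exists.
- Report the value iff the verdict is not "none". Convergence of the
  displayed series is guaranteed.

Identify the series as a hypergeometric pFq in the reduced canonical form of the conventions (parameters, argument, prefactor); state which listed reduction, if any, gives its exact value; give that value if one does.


Key observation: t_0 = 8/5 here, and the expanded ratio factors over Q; C = 8/5, x = 1/2, roots give parameters.
Term ratio: r(k) = (1/2) * (k+1) (k+1) / [(k+2) (k+1)] - rational; roots negated = parameters, x = (1/2), C = 8/5.

Classification (C = 8/5): 2F1 with upper {1, 1}, lower {2}, argument x = 1/2. Verdict: the logarithmic series (I6) applies (the logarithm: parameters (1,1;2), x = 1/2). Hence: (-16/5) * ln(1/2).


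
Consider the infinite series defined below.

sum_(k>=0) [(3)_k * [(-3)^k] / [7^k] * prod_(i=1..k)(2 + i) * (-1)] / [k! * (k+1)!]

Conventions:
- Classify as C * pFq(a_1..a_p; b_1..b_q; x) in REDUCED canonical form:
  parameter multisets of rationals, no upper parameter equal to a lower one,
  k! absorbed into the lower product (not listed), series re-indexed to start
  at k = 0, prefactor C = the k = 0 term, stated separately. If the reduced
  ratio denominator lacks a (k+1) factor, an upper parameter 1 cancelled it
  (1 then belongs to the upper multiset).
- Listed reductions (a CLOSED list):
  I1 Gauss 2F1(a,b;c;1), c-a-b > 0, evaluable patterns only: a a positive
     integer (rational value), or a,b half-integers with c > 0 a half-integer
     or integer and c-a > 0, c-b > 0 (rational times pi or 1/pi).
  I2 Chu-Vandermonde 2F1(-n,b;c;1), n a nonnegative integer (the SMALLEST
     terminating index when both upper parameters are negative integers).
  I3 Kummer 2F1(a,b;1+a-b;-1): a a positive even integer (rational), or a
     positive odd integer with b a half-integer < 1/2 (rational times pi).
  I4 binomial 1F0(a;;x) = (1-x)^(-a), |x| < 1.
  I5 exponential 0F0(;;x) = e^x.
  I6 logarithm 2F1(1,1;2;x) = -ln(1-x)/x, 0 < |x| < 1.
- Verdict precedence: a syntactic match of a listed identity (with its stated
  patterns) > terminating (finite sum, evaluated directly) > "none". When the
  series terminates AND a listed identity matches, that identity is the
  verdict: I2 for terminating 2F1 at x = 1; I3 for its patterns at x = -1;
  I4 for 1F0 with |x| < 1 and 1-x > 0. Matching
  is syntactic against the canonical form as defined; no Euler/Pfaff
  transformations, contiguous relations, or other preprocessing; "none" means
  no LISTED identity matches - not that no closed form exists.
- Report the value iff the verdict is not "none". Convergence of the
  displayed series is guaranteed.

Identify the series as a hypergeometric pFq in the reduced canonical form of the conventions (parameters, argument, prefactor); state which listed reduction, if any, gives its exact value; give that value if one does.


x = -3/7 here; the reduced form reads 2F1, upper {3, 3}, lower {2}, C = -1. Verdict: none (x = -3/7): each listed identity misses the multisets {3, 3} ; {2}.

Key observation: t_0 = -1 here, and the denominator's factorial ratio (prefactor -1) is a lower Pochhammer.
Ratio: r(k) = (-3/7) * (k+3) (k+3) / [(k+2) (k+1)] - rational in k, leading ratio (-3/7); with t_0 = -1, classification follows.


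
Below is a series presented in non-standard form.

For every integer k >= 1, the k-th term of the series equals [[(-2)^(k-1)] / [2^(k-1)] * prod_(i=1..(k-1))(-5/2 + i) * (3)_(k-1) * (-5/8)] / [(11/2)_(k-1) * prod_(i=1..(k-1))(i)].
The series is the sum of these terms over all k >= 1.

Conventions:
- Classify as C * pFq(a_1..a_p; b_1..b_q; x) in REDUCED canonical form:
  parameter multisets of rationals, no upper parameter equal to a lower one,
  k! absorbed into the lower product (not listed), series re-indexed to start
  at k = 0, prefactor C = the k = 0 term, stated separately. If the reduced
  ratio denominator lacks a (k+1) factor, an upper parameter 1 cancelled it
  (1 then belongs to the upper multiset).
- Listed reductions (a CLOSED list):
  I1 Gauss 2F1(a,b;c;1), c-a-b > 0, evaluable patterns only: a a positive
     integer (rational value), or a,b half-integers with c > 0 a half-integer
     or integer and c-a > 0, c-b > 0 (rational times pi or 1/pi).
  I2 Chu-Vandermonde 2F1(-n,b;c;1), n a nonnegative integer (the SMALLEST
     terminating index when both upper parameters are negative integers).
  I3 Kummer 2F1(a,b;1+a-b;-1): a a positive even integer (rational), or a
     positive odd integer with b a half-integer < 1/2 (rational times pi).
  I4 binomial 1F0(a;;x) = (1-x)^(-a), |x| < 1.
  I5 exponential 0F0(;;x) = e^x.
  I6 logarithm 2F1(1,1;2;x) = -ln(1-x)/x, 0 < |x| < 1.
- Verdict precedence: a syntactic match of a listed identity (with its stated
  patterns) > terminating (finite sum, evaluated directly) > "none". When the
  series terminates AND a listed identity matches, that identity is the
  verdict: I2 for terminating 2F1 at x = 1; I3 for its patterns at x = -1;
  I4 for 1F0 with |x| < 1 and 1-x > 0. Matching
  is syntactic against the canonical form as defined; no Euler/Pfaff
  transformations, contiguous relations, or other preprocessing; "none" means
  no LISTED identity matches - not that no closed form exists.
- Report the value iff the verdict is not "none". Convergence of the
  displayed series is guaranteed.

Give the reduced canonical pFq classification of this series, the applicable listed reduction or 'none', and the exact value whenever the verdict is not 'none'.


Reduced: x = -1, 2F1, upper = {-3/2, 3}, lower = {11/2}, C = -5/8. Verdict: Kummer (I3) matches (x = -1; c = 11/2 equals 1+a-b for upper {-3/2, 3}: listed pattern). Exact value: (-1575/4096) * pi.

First insight: from the first term -5/8: the product of the first k integers (prefactor -5/8) is k!.
Ratio: r(k) = (-1) * (k-3/2) (k+3) / [(k+11/2) (k+1)] - rational in k, leading ratio (-1); with t_0 = -5/8, classification follows.


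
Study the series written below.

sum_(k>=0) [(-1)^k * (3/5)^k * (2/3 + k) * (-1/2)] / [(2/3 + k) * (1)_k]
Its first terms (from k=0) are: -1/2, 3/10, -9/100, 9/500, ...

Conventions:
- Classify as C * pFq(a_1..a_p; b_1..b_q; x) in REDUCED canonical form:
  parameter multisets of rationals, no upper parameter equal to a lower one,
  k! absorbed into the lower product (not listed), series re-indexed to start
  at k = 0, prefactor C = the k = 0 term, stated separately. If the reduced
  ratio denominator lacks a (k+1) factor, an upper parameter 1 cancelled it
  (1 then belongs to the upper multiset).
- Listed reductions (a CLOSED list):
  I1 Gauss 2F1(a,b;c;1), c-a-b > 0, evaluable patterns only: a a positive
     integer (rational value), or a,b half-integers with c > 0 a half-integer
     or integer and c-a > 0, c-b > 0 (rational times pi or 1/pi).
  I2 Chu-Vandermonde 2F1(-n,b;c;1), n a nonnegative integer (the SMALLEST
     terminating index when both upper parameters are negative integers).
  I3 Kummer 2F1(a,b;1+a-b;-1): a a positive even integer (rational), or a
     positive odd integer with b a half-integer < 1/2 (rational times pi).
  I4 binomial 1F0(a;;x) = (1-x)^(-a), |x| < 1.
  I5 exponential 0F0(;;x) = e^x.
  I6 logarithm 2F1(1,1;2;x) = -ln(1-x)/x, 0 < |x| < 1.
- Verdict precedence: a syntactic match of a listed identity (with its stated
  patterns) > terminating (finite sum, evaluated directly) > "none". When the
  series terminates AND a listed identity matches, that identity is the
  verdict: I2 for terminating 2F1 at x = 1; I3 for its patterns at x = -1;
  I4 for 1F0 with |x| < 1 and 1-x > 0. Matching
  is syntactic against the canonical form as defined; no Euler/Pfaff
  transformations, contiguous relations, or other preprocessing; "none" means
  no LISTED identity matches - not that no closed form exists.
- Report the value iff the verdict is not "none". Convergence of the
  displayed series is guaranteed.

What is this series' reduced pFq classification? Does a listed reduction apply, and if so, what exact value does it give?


Classification (C = -1/2): 0F0 with upper {-}, lower {-}, argument x = -3/5. Verdict: exponential (I5) fires (the 0F0 exponential series at x = -3/5). Its exact value is (-1/2) * e^(-3/5).

Structural cue: x = (-3/5) and the (-1)^k factor (C = -1/2, x = -3/5) folds into the argument's sign.
Adjacent-term ratio: r(k) = (-3/5) * 1 / [(k+1)] - rational; roots negated = parameters, x = (-3/5), C = -1/2.


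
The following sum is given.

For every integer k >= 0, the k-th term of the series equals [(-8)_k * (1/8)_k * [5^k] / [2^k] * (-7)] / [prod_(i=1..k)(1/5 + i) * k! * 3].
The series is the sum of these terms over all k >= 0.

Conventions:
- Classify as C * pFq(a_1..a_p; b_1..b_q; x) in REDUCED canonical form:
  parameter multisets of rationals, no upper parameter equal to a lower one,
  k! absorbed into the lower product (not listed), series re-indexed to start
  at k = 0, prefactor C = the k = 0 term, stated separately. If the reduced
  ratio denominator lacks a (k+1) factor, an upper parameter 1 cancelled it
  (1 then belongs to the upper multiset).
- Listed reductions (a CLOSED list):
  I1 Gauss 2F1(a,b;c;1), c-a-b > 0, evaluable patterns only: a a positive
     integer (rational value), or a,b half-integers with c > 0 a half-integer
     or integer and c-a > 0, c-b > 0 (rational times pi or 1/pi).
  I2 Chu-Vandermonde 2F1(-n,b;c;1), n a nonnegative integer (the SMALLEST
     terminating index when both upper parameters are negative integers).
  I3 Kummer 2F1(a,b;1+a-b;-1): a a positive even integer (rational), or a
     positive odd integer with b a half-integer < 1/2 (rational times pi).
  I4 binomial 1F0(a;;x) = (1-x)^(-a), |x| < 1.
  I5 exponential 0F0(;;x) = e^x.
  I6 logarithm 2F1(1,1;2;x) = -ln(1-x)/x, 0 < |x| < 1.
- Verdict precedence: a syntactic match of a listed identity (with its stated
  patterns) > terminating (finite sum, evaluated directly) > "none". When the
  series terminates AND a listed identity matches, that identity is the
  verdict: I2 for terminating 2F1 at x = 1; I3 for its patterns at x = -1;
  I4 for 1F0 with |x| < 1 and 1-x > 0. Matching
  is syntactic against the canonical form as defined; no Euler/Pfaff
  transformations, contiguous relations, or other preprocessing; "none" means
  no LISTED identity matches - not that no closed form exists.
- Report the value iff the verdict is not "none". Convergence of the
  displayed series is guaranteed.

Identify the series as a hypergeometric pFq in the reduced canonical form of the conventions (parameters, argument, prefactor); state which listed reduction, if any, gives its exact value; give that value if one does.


Classification (C = -7/3): 2F1 with upper {-8, 1/8}, lower {6/5}, argument x = 5/2. Verdict: terminating - the sum ends at index 8 because -8 is a negative integer; exact evaluation follows. Value: -9443882537041827/4874135045931008.

Key observation: x = (5/2) and the two k-th powers (C = -7/3) combine into one argument.
Adjacent-term ratio: r(k) = (5/2) * (k-8) (k+1/8) / [(k+6/5) (k+1)] ; factor over Q: parameters, x = (5/2), and C = -7/3.


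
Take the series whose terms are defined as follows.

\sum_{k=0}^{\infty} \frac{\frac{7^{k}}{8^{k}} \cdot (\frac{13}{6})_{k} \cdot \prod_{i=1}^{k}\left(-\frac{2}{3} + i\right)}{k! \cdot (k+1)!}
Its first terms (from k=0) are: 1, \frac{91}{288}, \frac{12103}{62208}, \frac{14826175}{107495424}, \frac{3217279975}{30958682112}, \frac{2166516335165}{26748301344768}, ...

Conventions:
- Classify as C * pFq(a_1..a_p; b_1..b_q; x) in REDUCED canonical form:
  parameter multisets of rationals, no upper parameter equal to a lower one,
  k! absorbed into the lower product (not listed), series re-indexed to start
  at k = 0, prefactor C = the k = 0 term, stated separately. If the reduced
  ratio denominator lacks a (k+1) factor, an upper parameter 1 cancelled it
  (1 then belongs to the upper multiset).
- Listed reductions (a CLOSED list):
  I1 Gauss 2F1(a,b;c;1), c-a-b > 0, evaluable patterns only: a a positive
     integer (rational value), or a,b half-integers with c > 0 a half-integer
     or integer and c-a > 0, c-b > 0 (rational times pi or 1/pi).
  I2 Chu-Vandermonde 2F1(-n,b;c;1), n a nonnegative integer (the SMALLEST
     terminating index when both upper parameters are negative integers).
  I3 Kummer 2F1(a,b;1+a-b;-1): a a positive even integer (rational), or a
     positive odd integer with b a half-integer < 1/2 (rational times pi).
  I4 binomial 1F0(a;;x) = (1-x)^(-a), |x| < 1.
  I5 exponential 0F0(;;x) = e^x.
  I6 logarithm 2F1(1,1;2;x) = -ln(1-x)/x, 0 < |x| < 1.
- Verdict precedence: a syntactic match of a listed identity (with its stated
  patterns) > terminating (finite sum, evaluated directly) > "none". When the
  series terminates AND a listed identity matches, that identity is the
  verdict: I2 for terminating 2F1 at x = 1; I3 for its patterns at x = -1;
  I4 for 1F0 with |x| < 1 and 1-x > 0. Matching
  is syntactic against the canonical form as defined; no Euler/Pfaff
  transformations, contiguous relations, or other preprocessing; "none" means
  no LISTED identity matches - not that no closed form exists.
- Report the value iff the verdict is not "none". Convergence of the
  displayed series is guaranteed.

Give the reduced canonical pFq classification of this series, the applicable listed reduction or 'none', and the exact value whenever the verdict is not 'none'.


At argument \frac{7}{8}: a 2F1 with upper {\frac{1}{3}, \frac{13}{6}}, lower {2}, scaled by C = 1. Verdict: none (x = \frac{7}{8}): each listed identity misses the multisets {\frac{1}{3}, \frac{13}{6}} ; {2}.

The tell: t_0 = 1 here, and the running product (prefactor 1) telescopes to a rising factorial.
Adjacent-term ratio: r(k) = \frac{7}{8} * (k+\frac{1}{3}) (k+\frac{13}{6}) / [(k+2) (k+1)] - rational in k. x = \frac{7}{8}; t_0 = 1; negate the roots.


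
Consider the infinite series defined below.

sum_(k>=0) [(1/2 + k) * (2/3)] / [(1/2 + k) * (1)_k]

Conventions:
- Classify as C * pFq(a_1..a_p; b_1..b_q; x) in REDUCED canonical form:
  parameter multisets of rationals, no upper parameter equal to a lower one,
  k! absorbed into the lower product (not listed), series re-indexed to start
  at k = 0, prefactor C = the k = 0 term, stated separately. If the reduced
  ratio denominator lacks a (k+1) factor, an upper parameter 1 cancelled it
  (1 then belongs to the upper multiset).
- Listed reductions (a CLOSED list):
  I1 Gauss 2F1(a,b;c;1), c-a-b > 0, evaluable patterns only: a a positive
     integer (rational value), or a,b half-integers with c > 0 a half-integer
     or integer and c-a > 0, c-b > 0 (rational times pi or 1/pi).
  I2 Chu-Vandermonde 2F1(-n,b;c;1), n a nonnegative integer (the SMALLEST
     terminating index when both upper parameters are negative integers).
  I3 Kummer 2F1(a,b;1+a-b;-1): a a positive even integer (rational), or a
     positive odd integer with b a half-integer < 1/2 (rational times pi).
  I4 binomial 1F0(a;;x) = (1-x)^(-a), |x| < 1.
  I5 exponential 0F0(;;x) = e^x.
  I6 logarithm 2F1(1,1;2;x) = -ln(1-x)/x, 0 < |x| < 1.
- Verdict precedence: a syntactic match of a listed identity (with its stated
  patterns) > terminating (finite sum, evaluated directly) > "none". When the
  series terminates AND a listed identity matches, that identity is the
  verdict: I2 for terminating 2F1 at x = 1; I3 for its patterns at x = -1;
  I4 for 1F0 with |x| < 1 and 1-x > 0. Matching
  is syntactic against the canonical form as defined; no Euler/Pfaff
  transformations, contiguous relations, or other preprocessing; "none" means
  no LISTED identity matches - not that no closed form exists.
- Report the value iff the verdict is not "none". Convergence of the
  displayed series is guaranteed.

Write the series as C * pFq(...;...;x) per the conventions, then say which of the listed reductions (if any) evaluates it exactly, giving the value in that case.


Reduced: x = 1, 0F0, upper = {-}, lower = {-}, C = 2/3. Verdict at x = 1: exponential (I5) matches (the 0F0 exponential series at x = 1). Hence: (2/3) * e^(1).

The tell: from the first term 2/3: (1)_k (prefactor 2/3) is k! itself.
Term ratio: r(k) = 1 * 1 / [(k+1)] - rational; roots negated = parameters, x = 1, C = 2/3.


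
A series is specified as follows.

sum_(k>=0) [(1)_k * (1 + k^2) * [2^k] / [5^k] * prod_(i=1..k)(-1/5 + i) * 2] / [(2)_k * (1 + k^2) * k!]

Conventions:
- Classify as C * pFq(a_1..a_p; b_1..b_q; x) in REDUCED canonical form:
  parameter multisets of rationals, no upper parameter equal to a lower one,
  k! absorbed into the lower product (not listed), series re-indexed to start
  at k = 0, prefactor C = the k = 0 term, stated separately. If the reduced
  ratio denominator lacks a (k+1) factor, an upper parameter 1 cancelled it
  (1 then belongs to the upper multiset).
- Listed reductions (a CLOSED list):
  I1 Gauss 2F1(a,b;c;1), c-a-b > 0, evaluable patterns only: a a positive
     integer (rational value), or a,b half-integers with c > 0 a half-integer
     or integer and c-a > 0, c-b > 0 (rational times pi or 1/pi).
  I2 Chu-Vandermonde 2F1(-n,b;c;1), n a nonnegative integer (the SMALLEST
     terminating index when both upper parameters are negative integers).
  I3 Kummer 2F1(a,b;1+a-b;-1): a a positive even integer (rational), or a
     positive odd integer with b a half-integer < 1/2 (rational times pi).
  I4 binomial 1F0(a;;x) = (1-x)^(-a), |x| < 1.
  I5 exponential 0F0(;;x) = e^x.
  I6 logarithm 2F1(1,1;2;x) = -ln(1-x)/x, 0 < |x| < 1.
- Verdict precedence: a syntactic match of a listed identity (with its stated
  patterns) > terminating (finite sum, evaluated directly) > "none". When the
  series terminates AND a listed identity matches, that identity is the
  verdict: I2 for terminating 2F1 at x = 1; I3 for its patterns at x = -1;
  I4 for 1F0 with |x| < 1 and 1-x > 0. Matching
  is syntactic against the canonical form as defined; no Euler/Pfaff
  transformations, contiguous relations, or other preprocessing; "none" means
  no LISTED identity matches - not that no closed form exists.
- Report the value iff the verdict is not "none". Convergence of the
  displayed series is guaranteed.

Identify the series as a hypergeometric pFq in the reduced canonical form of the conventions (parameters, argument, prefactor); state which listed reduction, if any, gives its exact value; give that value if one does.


Prefactor 2, argument 2/5: 2F1 with upper {4/5, 1} over lower {2}. Verdict: none. No listed pattern accepts 2F1(4/5, 1; 2; 2/5).

Key observation: t_0 = 2 here, and the running product (C = 2, x = 2/5) telescopes to a rising factorial.
Step ratio: r(k) = (2/5) * (k+4/5) (k+1) / [(k+2) (k+1)] - rational; roots negated = parameters, x = (2/5), C = 2.


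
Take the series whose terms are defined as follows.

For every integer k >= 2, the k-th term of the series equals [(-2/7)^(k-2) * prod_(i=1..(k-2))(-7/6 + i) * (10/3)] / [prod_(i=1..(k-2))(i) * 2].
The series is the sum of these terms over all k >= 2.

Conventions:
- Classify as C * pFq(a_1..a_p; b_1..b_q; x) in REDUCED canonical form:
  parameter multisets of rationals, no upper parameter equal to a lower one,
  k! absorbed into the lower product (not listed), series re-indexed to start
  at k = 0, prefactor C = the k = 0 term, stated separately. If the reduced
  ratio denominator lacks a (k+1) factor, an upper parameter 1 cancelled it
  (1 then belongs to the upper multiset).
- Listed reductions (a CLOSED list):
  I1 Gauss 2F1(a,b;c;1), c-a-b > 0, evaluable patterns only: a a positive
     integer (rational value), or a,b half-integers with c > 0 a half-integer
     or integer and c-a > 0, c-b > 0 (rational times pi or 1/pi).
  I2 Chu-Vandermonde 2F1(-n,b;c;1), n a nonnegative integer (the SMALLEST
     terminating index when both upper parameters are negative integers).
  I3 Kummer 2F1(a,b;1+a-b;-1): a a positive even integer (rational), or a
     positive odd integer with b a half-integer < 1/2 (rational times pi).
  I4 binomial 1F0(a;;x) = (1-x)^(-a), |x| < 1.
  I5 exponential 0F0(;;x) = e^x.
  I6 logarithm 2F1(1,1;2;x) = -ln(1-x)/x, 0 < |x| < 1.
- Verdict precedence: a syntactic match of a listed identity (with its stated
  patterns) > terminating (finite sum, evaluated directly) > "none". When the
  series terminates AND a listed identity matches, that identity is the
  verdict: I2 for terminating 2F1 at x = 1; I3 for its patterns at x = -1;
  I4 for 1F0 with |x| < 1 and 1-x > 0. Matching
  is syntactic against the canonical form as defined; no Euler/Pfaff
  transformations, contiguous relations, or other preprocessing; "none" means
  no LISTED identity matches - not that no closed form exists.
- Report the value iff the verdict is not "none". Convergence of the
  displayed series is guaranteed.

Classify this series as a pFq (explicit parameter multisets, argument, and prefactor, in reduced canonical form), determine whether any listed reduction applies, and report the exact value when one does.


This is 5/3 * 1F0(-1/6; -; -2/7) in reduced canonical form. Verdict: the I4 binomial reduction fires (the 1F0 binomial series: exponent 1/6, x = -2/7). Hence: (5/3) * (9/7)^(1/6).

Key step: from the first term 5/3: the running product (C = 5/3, x = -2/7) telescopes to a rising factorial.
Adjacent-term ratio: r(k) = (-2/7) * (k-1/6) / [(k+1)] - poly over poly, x = (-2/7) from leading terms; C = 5/3 at k = 0.


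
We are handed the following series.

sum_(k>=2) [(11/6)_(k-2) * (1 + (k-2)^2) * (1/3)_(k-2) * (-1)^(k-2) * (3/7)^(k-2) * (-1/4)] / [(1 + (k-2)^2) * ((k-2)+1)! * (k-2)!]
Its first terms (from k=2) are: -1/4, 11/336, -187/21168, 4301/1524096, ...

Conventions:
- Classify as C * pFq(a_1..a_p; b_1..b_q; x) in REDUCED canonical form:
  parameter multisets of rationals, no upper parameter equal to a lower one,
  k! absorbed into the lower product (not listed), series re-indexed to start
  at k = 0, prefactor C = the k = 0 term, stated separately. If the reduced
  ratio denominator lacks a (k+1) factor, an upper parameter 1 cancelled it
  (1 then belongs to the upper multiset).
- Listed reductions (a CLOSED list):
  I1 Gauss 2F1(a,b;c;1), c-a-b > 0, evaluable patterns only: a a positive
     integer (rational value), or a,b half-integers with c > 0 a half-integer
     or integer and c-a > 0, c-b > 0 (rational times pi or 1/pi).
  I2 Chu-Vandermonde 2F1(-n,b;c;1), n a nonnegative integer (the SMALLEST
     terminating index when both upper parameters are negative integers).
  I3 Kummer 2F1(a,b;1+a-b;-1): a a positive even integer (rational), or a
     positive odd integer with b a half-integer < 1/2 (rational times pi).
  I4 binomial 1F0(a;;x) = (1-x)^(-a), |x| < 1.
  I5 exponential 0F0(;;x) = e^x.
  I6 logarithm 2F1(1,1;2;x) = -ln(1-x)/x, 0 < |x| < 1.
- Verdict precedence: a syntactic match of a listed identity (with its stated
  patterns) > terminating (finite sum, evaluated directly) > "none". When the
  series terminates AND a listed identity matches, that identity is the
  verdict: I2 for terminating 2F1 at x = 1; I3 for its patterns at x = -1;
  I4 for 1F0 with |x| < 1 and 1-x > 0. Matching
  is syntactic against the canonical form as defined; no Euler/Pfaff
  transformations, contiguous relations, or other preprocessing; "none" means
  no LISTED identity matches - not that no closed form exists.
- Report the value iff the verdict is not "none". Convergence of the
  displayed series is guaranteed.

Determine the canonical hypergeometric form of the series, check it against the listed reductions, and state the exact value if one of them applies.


At argument -3/7: a 2F1 with upper {1/3, 11/6}, lower {2}, scaled by C = -1/4. Verdict: none. No listed pattern accepts 2F1(1/3, 11/6; 2; -3/7).

Structural cue: t_0 = -1/4 here, and the factor k^2 + 1 cancels (top and bottom), leaving C = -1/4.
Ratio: r(k) = (-3/7) * (k+1/3) (k+11/6) / [(k+2) (k+1)] - poly over poly, x = (-3/7) from leading terms; C = -1/4 at k = 0.


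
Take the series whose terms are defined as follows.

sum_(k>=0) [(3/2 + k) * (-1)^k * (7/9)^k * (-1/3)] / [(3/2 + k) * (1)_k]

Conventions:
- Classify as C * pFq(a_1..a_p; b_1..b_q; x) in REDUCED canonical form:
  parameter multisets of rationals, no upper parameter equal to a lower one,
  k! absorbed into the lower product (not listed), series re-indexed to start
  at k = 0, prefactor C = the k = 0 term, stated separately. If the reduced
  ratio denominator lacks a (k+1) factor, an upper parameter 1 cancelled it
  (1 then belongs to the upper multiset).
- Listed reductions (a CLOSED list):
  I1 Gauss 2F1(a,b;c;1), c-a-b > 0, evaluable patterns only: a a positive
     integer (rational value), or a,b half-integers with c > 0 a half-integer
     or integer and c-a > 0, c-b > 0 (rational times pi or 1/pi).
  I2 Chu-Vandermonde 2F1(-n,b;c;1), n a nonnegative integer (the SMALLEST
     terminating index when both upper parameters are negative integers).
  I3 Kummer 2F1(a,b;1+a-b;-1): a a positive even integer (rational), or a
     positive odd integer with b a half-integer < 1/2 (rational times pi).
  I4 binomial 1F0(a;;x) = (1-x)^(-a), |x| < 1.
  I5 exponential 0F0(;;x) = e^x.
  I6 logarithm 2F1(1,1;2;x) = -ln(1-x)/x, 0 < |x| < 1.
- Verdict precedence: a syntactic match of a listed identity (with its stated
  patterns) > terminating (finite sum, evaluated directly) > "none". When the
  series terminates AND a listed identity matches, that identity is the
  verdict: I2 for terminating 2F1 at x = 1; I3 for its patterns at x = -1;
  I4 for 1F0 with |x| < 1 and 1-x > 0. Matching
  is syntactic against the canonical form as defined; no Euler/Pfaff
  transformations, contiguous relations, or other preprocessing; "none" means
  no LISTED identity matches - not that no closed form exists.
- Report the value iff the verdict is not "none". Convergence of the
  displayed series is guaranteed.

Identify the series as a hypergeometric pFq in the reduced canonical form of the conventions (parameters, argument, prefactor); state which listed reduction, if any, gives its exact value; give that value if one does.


Canonical form: C = -1/3 times 0F0 with upper {-}, lower {-}, x = -7/9. Verdict: the exponential series (I5) applies (the 0F0 exponential series at x = -7/9). Value: (-1/3) * e^(-7/9).

The tell: t_0 = -1/3 here, and (1)_k (C = -1/3, x = -7/9) is k! itself.
Consecutive-term ratio: r(k) = (-7/9) * 1 / [(k+1)] - rational in k, leading ratio (-7/9); with t_0 = -1/3, classification follows.


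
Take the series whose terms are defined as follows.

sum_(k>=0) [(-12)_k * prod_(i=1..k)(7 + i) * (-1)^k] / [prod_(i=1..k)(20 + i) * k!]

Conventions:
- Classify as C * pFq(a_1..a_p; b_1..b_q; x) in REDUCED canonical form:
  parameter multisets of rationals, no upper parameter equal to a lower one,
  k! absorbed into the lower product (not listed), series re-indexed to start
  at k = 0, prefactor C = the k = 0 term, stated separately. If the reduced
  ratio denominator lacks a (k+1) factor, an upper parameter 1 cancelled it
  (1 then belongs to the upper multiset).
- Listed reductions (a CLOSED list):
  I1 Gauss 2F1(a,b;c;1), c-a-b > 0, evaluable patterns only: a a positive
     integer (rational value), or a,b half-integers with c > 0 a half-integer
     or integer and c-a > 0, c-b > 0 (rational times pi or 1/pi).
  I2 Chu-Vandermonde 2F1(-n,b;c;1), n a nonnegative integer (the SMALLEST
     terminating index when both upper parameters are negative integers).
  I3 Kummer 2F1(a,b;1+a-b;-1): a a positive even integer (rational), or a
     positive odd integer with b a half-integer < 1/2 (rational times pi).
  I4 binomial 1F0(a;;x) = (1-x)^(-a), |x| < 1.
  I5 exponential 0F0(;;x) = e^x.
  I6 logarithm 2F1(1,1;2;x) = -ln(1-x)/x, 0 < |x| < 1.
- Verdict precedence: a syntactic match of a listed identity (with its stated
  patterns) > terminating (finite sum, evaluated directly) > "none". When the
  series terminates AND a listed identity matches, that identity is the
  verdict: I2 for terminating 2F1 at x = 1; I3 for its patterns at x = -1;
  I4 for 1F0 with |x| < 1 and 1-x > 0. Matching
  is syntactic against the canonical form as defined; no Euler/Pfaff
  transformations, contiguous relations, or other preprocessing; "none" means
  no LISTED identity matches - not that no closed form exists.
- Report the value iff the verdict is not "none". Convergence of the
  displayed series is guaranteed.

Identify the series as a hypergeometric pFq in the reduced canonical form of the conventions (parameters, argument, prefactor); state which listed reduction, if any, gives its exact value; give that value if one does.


Classification (C = 1): 2F1 with upper {-12, 8}, lower {21}, argument x = -1. Verdict (x = -1): Kummer (I3) applies (x = -1; c = 21 equals 1+a-b for upper {-12, 8}: listed pattern). Exact value: 969/14.

The tell: with t_0 = 1, the lower running product (C = 1) is a rising factorial.
Step ratio: r(k) = (-1) * (k-12) (k+8) / [(k+21) (k+1)] - rational in k. x = (-1); t_0 = 1; negate the roots.
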